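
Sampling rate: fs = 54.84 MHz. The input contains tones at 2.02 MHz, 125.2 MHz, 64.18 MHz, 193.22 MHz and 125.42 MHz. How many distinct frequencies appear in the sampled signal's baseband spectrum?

fs/2 = 27.42 MHz.
2.02 MHz ≤ fs/2 = 27.42 MHz, passes unchanged.
125.2 MHz mod fs = 15.52 MHz.
15.52 MHz ≤ fs/2 = 27.42 MHz, appears at 15.52 MHz.
64.18 MHz mod fs = 9.34 MHz.
9.34 MHz ≤ fs/2 = 27.42 MHz, appears at 9.34 MHz.
193.22 MHz mod fs = 28.7 MHz.
28.7 MHz > fs/2 = 27.42 MHz, folds to fs − 28.7 MHz = 26.14 MHz.
125.42 MHz mod fs = 15.74 MHz.
15.74 MHz ≤ fs/2 = 27.42 MHz, appears at 15.74 MHz.
Distinct values: {2.02 MHz, 9.34 MHz, 15.52 MHz, 15.74 MHz, 26.14 MHz} → 5.

5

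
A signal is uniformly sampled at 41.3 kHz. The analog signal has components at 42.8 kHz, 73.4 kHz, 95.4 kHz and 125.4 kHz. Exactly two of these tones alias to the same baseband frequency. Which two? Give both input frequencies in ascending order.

fs/2 = 20.65 kHz.
42.8 kHz mod fs = 1.5 kHz.
1.5 kHz ≤ fs/2 = 20.65 kHz, appears at 1.5 kHz.
73.4 kHz mod fs = 32.1 kHz.
32.1 kHz > fs/2 = 20.65 kHz, folds to fs − 32.1 kHz = 9.2 kHz.
95.4 kHz mod fs = 12.8 kHz.
12.8 kHz ≤ fs/2 = 20.65 kHz, appears at 12.8 kHz.
125.4 kHz mod fs = 1.5 kHz.
1.5 kHz ≤ fs/2 = 20.65 kHz, appears at 1.5 kHz.
42.8 kHz and 125.4 kHz both map to 1.5 kHz.

42.8 kHz, 125.4 kHz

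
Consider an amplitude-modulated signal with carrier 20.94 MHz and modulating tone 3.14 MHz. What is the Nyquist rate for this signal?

AM sidebands sit at fc ± fm = 17.8 MHz and 24.08 MHz.
Highest-frequency component: 24.08 MHz.
Nyquist rate = 2 × 24.08 MHz = 48.16 MHz.

48.16 MHz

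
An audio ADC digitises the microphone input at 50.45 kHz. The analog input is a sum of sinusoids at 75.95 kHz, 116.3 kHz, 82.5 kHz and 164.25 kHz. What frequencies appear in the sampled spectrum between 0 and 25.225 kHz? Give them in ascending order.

fs/2 = 25.225 kHz.
75.95 kHz mod fs = 25.5 kHz.
25.5 kHz > fs/2 = 25.225 kHz, folds to fs − 25.5 kHz = 24.95 kHz.
116.3 kHz mod fs = 15.4 kHz.
15.4 kHz ≤ fs/2 = 25.225 kHz, appears at 15.4 kHz.
82.5 kHz mod fs = 32.05 kHz.
32.05 kHz > fs/2 = 25.225 kHz, folds to fs − 32.05 kHz = 18.4 kHz.
164.25 kHz mod fs = 12.9 kHz.
12.9 kHz ≤ fs/2 = 25.225 kHz, appears at 12.9 kHz.
Distinct values: {12.9 kHz, 15.4 kHz, 18.4 kHz, 24.95 kHz}.

12.9 kHz, 15.4 kHz, 18.4 kHz, 24.95 kHz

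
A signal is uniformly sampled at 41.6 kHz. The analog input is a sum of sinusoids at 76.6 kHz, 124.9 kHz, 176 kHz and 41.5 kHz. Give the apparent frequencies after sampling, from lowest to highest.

0.1 kHz, 6.6 kHz, 9.6 kHz

fs/2 = 20.8 kHz.
76.6 kHz mod fs = 35 kHz.
35 kHz > fs/2 = 20.8 kHz, folds to fs − 35 kHz = 6.6 kHz.
124.9 kHz mod fs = 0.1 kHz.
0.1 kHz ≤ fs/2 = 20.8 kHz, appears at 0.1 kHz.
176 kHz mod fs = 9.6 kHz.
9.6 kHz ≤ fs/2 = 20.8 kHz, appears at 9.6 kHz.
41.5 kHz > fs/2 = 20.8 kHz, folds to fs − 41.5 kHz = 0.1 kHz.
Distinct values: {0.1 kHz, 6.6 kHz, 9.6 kHz}.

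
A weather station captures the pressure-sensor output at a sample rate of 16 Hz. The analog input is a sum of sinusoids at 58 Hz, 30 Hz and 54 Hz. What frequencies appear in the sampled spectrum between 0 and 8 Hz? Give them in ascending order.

fs/2 = 8 Hz.
58 Hz mod fs = 10 Hz.
10 Hz > fs/2 = 8 Hz, folds to fs − 10 Hz = 6 Hz.
30 Hz mod fs = 14 Hz.
14 Hz > fs/2 = 8 Hz, folds to fs − 14 Hz = 2 Hz.
54 Hz mod fs = 6 Hz.
6 Hz ≤ fs/2 = 8 Hz, appears at 6 Hz.
Distinct values: {2 Hz, 6 Hz}.

2 Hz, 6 Hz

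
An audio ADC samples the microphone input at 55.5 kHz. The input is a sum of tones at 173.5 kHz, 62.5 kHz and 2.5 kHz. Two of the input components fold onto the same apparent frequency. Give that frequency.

7 kHz

fs/2 = 27.75 kHz.
173.5 kHz mod fs = 7 kHz.
7 kHz ≤ fs/2 = 27.75 kHz, appears at 7 kHz.
62.5 kHz mod fs = 7 kHz.
7 kHz ≤ fs/2 = 27.75 kHz, appears at 7 kHz.
2.5 kHz ≤ fs/2 = 27.75 kHz, passes unchanged.
62.5 kHz and 173.5 kHz both map to 7 kHz.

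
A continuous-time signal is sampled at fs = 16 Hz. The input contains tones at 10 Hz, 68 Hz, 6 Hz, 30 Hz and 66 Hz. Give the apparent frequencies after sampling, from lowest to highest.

2 Hz, 4 Hz, 6 Hz

fs/2 = 8 Hz.
10 Hz > fs/2 = 8 Hz, folds to fs − 10 Hz = 6 Hz.
68 Hz mod fs = 4 Hz.
4 Hz ≤ fs/2 = 8 Hz, appears at 4 Hz.
6 Hz ≤ fs/2 = 8 Hz, passes unchanged.
30 Hz mod fs = 14 Hz.
14 Hz > fs/2 = 8 Hz, folds to fs − 14 Hz = 2 Hz.
66 Hz mod fs = 2 Hz.
2 Hz ≤ fs/2 = 8 Hz, appears at 2 Hz.
Distinct values: {2 Hz, 4 Hz, 6 Hz}.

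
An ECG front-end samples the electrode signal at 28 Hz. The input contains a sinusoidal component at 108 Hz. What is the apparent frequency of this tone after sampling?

108 Hz mod fs = 24 Hz.
24 Hz > fs/2 = 14 Hz, folds to fs − 24 Hz = 4 Hz.

4 Hz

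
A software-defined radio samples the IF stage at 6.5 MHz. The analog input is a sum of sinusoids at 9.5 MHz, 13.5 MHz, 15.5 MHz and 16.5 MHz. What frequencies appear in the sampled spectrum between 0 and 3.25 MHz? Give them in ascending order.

fs/2 = 3.25 MHz.
9.5 MHz mod fs = 3 MHz.
3 MHz ≤ fs/2 = 3.25 MHz, appears at 3 MHz.
13.5 MHz mod fs = 0.5 MHz.
0.5 MHz ≤ fs/2 = 3.25 MHz, appears at 0.5 MHz.
15.5 MHz mod fs = 2.5 MHz.
2.5 MHz ≤ fs/2 = 3.25 MHz, appears at 2.5 MHz.
16.5 MHz mod fs = 3.5 MHz.
3.5 MHz > fs/2 = 3.25 MHz, folds to fs − 3.5 MHz = 3 MHz.
Distinct values: {0.5 MHz, 2.5 MHz, 3 MHz}.

0.5 MHz, 2.5 MHz, 3 MHz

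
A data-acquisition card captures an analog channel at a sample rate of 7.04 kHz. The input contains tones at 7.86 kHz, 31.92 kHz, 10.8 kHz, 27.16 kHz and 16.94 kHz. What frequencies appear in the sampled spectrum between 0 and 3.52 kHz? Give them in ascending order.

fs/2 = 3.52 kHz.
7.86 kHz mod fs = 0.82 kHz.
0.82 kHz ≤ fs/2 = 3.52 kHz, appears at 0.82 kHz.
31.92 kHz mod fs = 3.76 kHz.
3.76 kHz > fs/2 = 3.52 kHz, folds to fs − 3.76 kHz = 3.28 kHz.
10.8 kHz mod fs = 3.76 kHz.
3.76 kHz > fs/2 = 3.52 kHz, folds to fs − 3.76 kHz = 3.28 kHz.
27.16 kHz mod fs = 6.04 kHz.
6.04 kHz > fs/2 = 3.52 kHz, folds to fs − 6.04 kHz = 1 kHz.
16.94 kHz mod fs = 2.86 kHz.
2.86 kHz ≤ fs/2 = 3.52 kHz, appears at 2.86 kHz.
Distinct values: {0.82 kHz, 1 kHz, 2.86 kHz, 3.28 kHz}.

0.82 kHz, 1 kHz, 2.86 kHz, 3.28 kHz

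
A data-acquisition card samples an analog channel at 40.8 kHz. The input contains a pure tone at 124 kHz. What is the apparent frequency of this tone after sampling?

124 kHz mod fs = 1.6 kHz.
1.6 kHz ≤ fs/2 = 20.4 kHz, appears at 1.6 kHz.

1.6 kHz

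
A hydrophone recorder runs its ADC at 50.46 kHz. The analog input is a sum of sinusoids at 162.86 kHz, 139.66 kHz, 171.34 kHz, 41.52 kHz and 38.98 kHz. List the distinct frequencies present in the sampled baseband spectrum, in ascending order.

fs/2 = 25.23 kHz.
162.86 kHz mod fs = 11.48 kHz.
11.48 kHz ≤ fs/2 = 25.23 kHz, appears at 11.48 kHz.
139.66 kHz mod fs = 38.74 kHz.
38.74 kHz > fs/2 = 25.23 kHz, folds to fs − 38.74 kHz = 11.72 kHz.
171.34 kHz mod fs = 19.96 kHz.
19.96 kHz ≤ fs/2 = 25.23 kHz, appears at 19.96 kHz.
41.52 kHz > fs/2 = 25.23 kHz, folds to fs − 41.52 kHz = 8.94 kHz.
38.98 kHz > fs/2 = 25.23 kHz, folds to fs − 38.98 kHz = 11.48 kHz.
Distinct values: {8.94 kHz, 11.48 kHz, 11.72 kHz, 19.96 kHz}.

8.94 kHz, 11.48 kHz, 11.72 kHz, 19.96 kHz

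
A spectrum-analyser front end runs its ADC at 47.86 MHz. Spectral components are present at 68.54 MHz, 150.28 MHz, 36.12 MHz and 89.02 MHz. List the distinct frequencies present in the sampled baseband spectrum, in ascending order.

fs/2 = 23.93 MHz.
68.54 MHz mod fs = 20.68 MHz.
20.68 MHz ≤ fs/2 = 23.93 MHz, appears at 20.68 MHz.
150.28 MHz mod fs = 6.7 MHz.
6.7 MHz ≤ fs/2 = 23.93 MHz, appears at 6.7 MHz.
36.12 MHz > fs/2 = 23.93 MHz, folds to fs − 36.12 MHz = 11.74 MHz.
89.02 MHz mod fs = 41.16 MHz.
41.16 MHz > fs/2 = 23.93 MHz, folds to fs − 41.16 MHz = 6.7 MHz.
Distinct values: {6.7 MHz, 11.74 MHz, 20.68 MHz}.

6.7 MHz, 11.74 MHz, 20.68 MHz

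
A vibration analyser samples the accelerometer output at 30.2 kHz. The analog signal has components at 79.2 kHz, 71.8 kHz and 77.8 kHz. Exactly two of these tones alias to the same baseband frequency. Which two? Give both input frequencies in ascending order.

71.8 kHz, 79.2 kHz

fs/2 = 15.1 kHz.
79.2 kHz mod fs = 18.8 kHz.
18.8 kHz > fs/2 = 15.1 kHz, folds to fs − 18.8 kHz = 11.4 kHz.
71.8 kHz mod fs = 11.4 kHz.
11.4 kHz ≤ fs/2 = 15.1 kHz, appears at 11.4 kHz.
77.8 kHz mod fs = 17.4 kHz.
17.4 kHz > fs/2 = 15.1 kHz, folds to fs − 17.4 kHz = 12.8 kHz.
71.8 kHz and 79.2 kHz both map to 11.4 kHz.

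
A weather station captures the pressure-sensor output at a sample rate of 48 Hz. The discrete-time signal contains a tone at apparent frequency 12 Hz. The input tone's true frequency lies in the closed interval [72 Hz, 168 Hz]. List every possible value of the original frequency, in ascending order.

Frequencies that alias to 12 Hz are k·fs ± 12 Hz for integer k ≥ 0.
k=0: 12 Hz.
k=1: 36 Hz, 60 Hz.
k=2: 84 Hz, 108 Hz.
k=3: 132 Hz, 156 Hz.
k=4: 180 Hz, 204 Hz.
Within [72 Hz, 168 Hz]: 84 Hz, 108 Hz, 132 Hz, 156 Hz.

84 Hz, 108 Hz, 132 Hz, 156 Hz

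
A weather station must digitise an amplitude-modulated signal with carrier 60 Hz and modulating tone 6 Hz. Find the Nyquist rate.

AM sidebands sit at fc ± fm = 54 Hz and 66 Hz.
Highest-frequency component: 66 Hz.
Nyquist rate = 2 × 66 Hz = 132 Hz.

132 Hz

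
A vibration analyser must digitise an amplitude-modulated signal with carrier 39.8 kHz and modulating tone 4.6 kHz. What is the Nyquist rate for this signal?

AM sidebands sit at fc ± fm = 35.2 kHz and 44.4 kHz.
Highest-frequency component: 44.4 kHz.
Nyquist rate = 2 × 44.4 kHz = 88.8 kHz.

88.8 kHz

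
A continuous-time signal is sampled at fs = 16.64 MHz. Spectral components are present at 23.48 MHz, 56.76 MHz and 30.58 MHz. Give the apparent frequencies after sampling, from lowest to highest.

fs/2 = 8.32 MHz.
23.48 MHz mod fs = 6.84 MHz.
6.84 MHz ≤ fs/2 = 8.32 MHz, appears at 6.84 MHz.
56.76 MHz mod fs = 6.84 MHz.
6.84 MHz ≤ fs/2 = 8.32 MHz, appears at 6.84 MHz.
30.58 MHz mod fs = 13.94 MHz.
13.94 MHz > fs/2 = 8.32 MHz, folds to fs − 13.94 MHz = 2.7 MHz.
Distinct values: {2.7 MHz, 6.84 MHz}.

2.7 MHz, 6.84 MHz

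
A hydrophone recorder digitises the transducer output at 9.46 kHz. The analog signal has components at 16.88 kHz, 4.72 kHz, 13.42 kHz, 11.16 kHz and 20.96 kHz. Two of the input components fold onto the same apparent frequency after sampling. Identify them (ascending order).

16.88 kHz, 20.96 kHz

fs/2 = 4.73 kHz.
16.88 kHz mod fs = 7.42 kHz.
7.42 kHz > fs/2 = 4.73 kHz, folds to fs − 7.42 kHz = 2.04 kHz.
4.72 kHz ≤ fs/2 = 4.73 kHz, passes unchanged.
13.42 kHz mod fs = 3.96 kHz.
3.96 kHz ≤ fs/2 = 4.73 kHz, appears at 3.96 kHz.
11.16 kHz mod fs = 1.7 kHz.
1.7 kHz ≤ fs/2 = 4.73 kHz, appears at 1.7 kHz.
20.96 kHz mod fs = 2.04 kHz.
2.04 kHz ≤ fs/2 = 4.73 kHz, appears at 2.04 kHz.
16.88 kHz and 20.96 kHz both map to 2.04 kHz.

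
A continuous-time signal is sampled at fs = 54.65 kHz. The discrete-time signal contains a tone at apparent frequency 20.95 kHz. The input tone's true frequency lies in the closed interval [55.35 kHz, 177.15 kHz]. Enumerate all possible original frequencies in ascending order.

Frequencies that alias to 20.95 kHz are k·fs ± 20.95 kHz for integer k ≥ 0.
k=0: 20.95 kHz.
k=1: 33.7 kHz, 75.6 kHz.
k=2: 88.35 kHz, 130.25 kHz.
k=3: 143 kHz, 184.9 kHz.
k=4: 197.65 kHz, 239.55 kHz.
Within [55.35 kHz, 177.15 kHz]: 75.6 kHz, 88.35 kHz, 130.25 kHz, 143 kHz.

75.6 kHz, 88.35 kHz, 130.25 kHz, 143 kHz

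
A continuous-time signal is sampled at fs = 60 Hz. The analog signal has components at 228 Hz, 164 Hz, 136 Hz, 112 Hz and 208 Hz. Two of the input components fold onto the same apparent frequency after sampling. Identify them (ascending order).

fs/2 = 30 Hz.
228 Hz mod fs = 48 Hz.
48 Hz > fs/2 = 30 Hz, folds to fs − 48 Hz = 12 Hz.
164 Hz mod fs = 44 Hz.
44 Hz > fs/2 = 30 Hz, folds to fs − 44 Hz = 16 Hz.
136 Hz mod fs = 16 Hz.
16 Hz ≤ fs/2 = 30 Hz, appears at 16 Hz.
112 Hz mod fs = 52 Hz.
52 Hz > fs/2 = 30 Hz, folds to fs − 52 Hz = 8 Hz.
208 Hz mod fs = 28 Hz.
28 Hz ≤ fs/2 = 30 Hz, appears at 28 Hz.
136 Hz and 164 Hz both map to 16 Hz.

136 Hz, 164 Hz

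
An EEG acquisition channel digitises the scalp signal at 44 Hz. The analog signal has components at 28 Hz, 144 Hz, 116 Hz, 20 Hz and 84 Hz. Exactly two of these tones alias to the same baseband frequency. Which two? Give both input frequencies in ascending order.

fs/2 = 22 Hz.
28 Hz > fs/2 = 22 Hz, folds to fs − 28 Hz = 16 Hz.
144 Hz mod fs = 12 Hz.
12 Hz ≤ fs/2 = 22 Hz, appears at 12 Hz.
116 Hz mod fs = 28 Hz.
28 Hz > fs/2 = 22 Hz, folds to fs − 28 Hz = 16 Hz.
20 Hz ≤ fs/2 = 22 Hz, passes unchanged.
84 Hz mod fs = 40 Hz.
40 Hz > fs/2 = 22 Hz, folds to fs − 40 Hz = 4 Hz.
28 Hz and 116 Hz both map to 16 Hz.

28 Hz, 116 Hz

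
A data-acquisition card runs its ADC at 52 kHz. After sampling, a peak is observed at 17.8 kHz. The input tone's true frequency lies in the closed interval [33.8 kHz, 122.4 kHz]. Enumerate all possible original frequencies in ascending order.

Frequencies that alias to 17.8 kHz are k·fs ± 17.8 kHz for integer k ≥ 0.
k=0: 17.8 kHz.
k=1: 34.2 kHz, 69.8 kHz.
k=2: 86.2 kHz, 121.8 kHz.
k=3: 138.2 kHz, 173.8 kHz.
Within [33.8 kHz, 122.4 kHz]: 34.2 kHz, 69.8 kHz, 86.2 kHz, 121.8 kHz.

34.2 kHz, 69.8 kHz, 86.2 kHz, 121.8 kHz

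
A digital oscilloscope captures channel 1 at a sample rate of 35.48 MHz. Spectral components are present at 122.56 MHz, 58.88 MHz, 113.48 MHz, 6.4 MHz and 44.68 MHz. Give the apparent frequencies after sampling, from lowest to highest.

fs/2 = 17.74 MHz.
122.56 MHz mod fs = 16.12 MHz.
16.12 MHz ≤ fs/2 = 17.74 MHz, appears at 16.12 MHz.
58.88 MHz mod fs = 23.4 MHz.
23.4 MHz > fs/2 = 17.74 MHz, folds to fs − 23.4 MHz = 12.08 MHz.
113.48 MHz mod fs = 7.04 MHz.
7.04 MHz ≤ fs/2 = 17.74 MHz, appears at 7.04 MHz.
6.4 MHz ≤ fs/2 = 17.74 MHz, passes unchanged.
44.68 MHz mod fs = 9.2 MHz.
9.2 MHz ≤ fs/2 = 17.74 MHz, appears at 9.2 MHz.
Distinct values: {6.4 MHz, 7.04 MHz, 9.2 MHz, 12.08 MHz, 16.12 MHz}.

6.4 MHz, 7.04 MHz, 9.2 MHz, 12.08 MHz, 16.12 MHz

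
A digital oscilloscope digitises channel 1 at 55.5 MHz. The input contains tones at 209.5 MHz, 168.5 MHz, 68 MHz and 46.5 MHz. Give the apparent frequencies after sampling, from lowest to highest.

fs/2 = 27.75 MHz.
209.5 MHz mod fs = 43 MHz.
43 MHz > fs/2 = 27.75 MHz, folds to fs − 43 MHz = 12.5 MHz.
168.5 MHz mod fs = 2 MHz.
2 MHz ≤ fs/2 = 27.75 MHz, appears at 2 MHz.
68 MHz mod fs = 12.5 MHz.
12.5 MHz ≤ fs/2 = 27.75 MHz, appears at 12.5 MHz.
46.5 MHz > fs/2 = 27.75 MHz, folds to fs − 46.5 MHz = 9 MHz.
Distinct values: {2 MHz, 9 MHz, 12.5 MHz}.

2 MHz, 9 MHz, 12.5 MHz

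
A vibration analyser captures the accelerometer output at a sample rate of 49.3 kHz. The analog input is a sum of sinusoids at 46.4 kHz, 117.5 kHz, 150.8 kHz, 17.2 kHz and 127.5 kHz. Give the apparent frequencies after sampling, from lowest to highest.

fs/2 = 24.65 kHz.
46.4 kHz > fs/2 = 24.65 kHz, folds to fs − 46.4 kHz = 2.9 kHz.
117.5 kHz mod fs = 18.9 kHz.
18.9 kHz ≤ fs/2 = 24.65 kHz, appears at 18.9 kHz.
150.8 kHz mod fs = 2.9 kHz.
2.9 kHz ≤ fs/2 = 24.65 kHz, appears at 2.9 kHz.
17.2 kHz ≤ fs/2 = 24.65 kHz, passes unchanged.
127.5 kHz mod fs = 28.9 kHz.
28.9 kHz > fs/2 = 24.65 kHz, folds to fs − 28.9 kHz = 20.4 kHz.
Distinct values: {2.9 kHz, 17.2 kHz, 18.9 kHz, 20.4 kHz}.

2.9 kHz, 17.2 kHz, 18.9 kHz, 20.4 kHz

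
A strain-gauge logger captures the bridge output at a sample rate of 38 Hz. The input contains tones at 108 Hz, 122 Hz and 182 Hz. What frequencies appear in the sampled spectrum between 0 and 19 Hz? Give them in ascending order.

fs/2 = 19 Hz.
108 Hz mod fs = 32 Hz.
32 Hz > fs/2 = 19 Hz, folds to fs − 32 Hz = 6 Hz.
122 Hz mod fs = 8 Hz.
8 Hz ≤ fs/2 = 19 Hz, appears at 8 Hz.
182 Hz mod fs = 30 Hz.
30 Hz > fs/2 = 19 Hz, folds to fs − 30 Hz = 8 Hz.
Distinct values: {6 Hz, 8 Hz}.

6 Hz, 8 Hz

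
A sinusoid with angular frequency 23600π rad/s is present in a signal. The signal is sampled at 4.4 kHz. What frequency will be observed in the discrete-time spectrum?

ω = 23600π rad/s → f = ω/(2π) = 11800 Hz = 11.8 kHz.
11.8 kHz mod fs = 3 kHz.
3 kHz > fs/2 = 2.2 kHz, folds to fs − 3 kHz = 1.4 kHz.

1.4 kHz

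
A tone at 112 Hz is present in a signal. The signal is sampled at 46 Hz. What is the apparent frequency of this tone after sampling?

20 Hz

112 Hz mod fs = 20 Hz.
20 Hz ≤ fs/2 = 23 Hz, appears at 20 Hz.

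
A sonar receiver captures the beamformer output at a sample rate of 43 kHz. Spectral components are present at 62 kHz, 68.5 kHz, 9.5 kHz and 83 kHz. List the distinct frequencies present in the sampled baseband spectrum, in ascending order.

fs/2 = 21.5 kHz.
62 kHz mod fs = 19 kHz.
19 kHz ≤ fs/2 = 21.5 kHz, appears at 19 kHz.
68.5 kHz mod fs = 25.5 kHz.
25.5 kHz > fs/2 = 21.5 kHz, folds to fs − 25.5 kHz = 17.5 kHz.
9.5 kHz ≤ fs/2 = 21.5 kHz, passes unchanged.
83 kHz mod fs = 40 kHz.
40 kHz > fs/2 = 21.5 kHz, folds to fs − 40 kHz = 3 kHz.
Distinct values: {3 kHz, 9.5 kHz, 17.5 kHz, 19 kHz}.

3 kHz, 9.5 kHz, 17.5 kHz, 19 kHz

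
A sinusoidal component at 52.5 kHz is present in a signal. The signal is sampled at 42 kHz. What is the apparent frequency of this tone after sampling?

52.5 kHz mod fs = 10.5 kHz.
10.5 kHz ≤ fs/2 = 21 kHz, appears at 10.5 kHz.

10.5 kHz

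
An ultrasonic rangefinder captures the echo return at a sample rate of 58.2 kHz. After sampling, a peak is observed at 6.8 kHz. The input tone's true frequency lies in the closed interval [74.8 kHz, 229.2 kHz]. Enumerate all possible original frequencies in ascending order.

Frequencies that alias to 6.8 kHz are k·fs ± 6.8 kHz for integer k ≥ 0.
k=0: 6.8 kHz.
k=1: 51.4 kHz, 65 kHz.
k=2: 109.6 kHz, 123.2 kHz.
k=3: 167.8 kHz, 181.4 kHz.
k=4: 226 kHz, 239.6 kHz.
k=5: 284.2 kHz, 297.8 kHz.
Within [74.8 kHz, 229.2 kHz]: 109.6 kHz, 123.2 kHz, 167.8 kHz, 181.4 kHz, 226 kHz.

109.6 kHz, 123.2 kHz, 167.8 kHz, 181.4 kHz, 226 kHz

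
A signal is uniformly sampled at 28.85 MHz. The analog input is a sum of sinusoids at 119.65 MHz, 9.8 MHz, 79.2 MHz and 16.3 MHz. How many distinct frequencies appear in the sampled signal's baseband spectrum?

fs/2 = 14.425 MHz.
119.65 MHz mod fs = 4.25 MHz.
4.25 MHz ≤ fs/2 = 14.425 MHz, appears at 4.25 MHz.
9.8 MHz ≤ fs/2 = 14.425 MHz, passes unchanged.
79.2 MHz mod fs = 21.5 MHz.
21.5 MHz > fs/2 = 14.425 MHz, folds to fs − 21.5 MHz = 7.35 MHz.
16.3 MHz > fs/2 = 14.425 MHz, folds to fs − 16.3 MHz = 12.55 MHz.
Distinct values: {4.25 MHz, 7.35 MHz, 9.8 MHz, 12.55 MHz} → 4.

4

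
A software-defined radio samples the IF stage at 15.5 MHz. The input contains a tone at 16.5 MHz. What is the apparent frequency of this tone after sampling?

1 MHz

16.5 MHz mod fs = 1 MHz.
1 MHz ≤ fs/2 = 7.75 MHz, appears at 1 MHz.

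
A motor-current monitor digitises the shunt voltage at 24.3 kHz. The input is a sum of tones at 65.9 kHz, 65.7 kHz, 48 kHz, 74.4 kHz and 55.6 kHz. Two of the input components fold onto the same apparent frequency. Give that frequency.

fs/2 = 12.15 kHz.
65.9 kHz mod fs = 17.3 kHz.
17.3 kHz > fs/2 = 12.15 kHz, folds to fs − 17.3 kHz = 7 kHz.
65.7 kHz mod fs = 17.1 kHz.
17.1 kHz > fs/2 = 12.15 kHz, folds to fs − 17.1 kHz = 7.2 kHz.
48 kHz mod fs = 23.7 kHz.
23.7 kHz > fs/2 = 12.15 kHz, folds to fs − 23.7 kHz = 0.6 kHz.
74.4 kHz mod fs = 1.5 kHz.
1.5 kHz ≤ fs/2 = 12.15 kHz, appears at 1.5 kHz.
55.6 kHz mod fs = 7 kHz.
7 kHz ≤ fs/2 = 12.15 kHz, appears at 7 kHz.
55.6 kHz and 65.9 kHz both map to 7 kHz.

7 kHz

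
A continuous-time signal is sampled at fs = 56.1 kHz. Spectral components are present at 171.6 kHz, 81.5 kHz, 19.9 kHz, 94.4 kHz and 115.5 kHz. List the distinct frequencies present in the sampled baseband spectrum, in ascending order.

fs/2 = 28.05 kHz.
171.6 kHz mod fs = 3.3 kHz.
3.3 kHz ≤ fs/2 = 28.05 kHz, appears at 3.3 kHz.
81.5 kHz mod fs = 25.4 kHz.
25.4 kHz ≤ fs/2 = 28.05 kHz, appears at 25.4 kHz.
19.9 kHz ≤ fs/2 = 28.05 kHz, passes unchanged.
94.4 kHz mod fs = 38.3 kHz.
38.3 kHz > fs/2 = 28.05 kHz, folds to fs − 38.3 kHz = 17.8 kHz.
115.5 kHz mod fs = 3.3 kHz.
3.3 kHz ≤ fs/2 = 28.05 kHz, appears at 3.3 kHz.
Distinct values: {3.3 kHz, 17.8 kHz, 19.9 kHz, 25.4 kHz}.

3.3 kHz, 17.8 kHz, 19.9 kHz, 25.4 kHz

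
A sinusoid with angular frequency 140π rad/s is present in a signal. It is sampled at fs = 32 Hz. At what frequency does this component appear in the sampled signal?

ω = 140π rad/s → f = ω/(2π) = 70 Hz.
70 Hz mod fs = 6 Hz.
6 Hz ≤ fs/2 = 16 Hz, appears at 6 Hz.

6 Hz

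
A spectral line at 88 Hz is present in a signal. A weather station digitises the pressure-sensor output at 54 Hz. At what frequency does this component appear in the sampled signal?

88 Hz mod fs = 34 Hz.
34 Hz > fs/2 = 27 Hz, folds to fs − 34 Hz = 20 Hz.

20 Hz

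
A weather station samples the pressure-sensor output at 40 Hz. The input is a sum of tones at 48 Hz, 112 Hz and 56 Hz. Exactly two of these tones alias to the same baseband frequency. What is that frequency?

fs/2 = 20 Hz.
48 Hz mod fs = 8 Hz.
8 Hz ≤ fs/2 = 20 Hz, appears at 8 Hz.
112 Hz mod fs = 32 Hz.
32 Hz > fs/2 = 20 Hz, folds to fs − 32 Hz = 8 Hz.
56 Hz mod fs = 16 Hz.
16 Hz ≤ fs/2 = 20 Hz, appears at 16 Hz.
48 Hz and 112 Hz both map to 8 Hz.

8 Hz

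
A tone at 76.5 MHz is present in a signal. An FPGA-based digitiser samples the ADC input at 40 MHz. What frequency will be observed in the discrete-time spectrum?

3.5 MHz

76.5 MHz mod fs = 36.5 MHz.
36.5 MHz > fs/2 = 20 MHz, folds to fs − 36.5 MHz = 3.5 MHz.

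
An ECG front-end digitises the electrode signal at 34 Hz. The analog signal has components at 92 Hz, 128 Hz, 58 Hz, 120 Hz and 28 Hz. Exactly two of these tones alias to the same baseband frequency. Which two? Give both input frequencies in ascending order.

58 Hz, 92 Hz

fs/2 = 17 Hz.
92 Hz mod fs = 24 Hz.
24 Hz > fs/2 = 17 Hz, folds to fs − 24 Hz = 10 Hz.
128 Hz mod fs = 26 Hz.
26 Hz > fs/2 = 17 Hz, folds to fs − 26 Hz = 8 Hz.
58 Hz mod fs = 24 Hz.
24 Hz > fs/2 = 17 Hz, folds to fs − 24 Hz = 10 Hz.
120 Hz mod fs = 18 Hz.
18 Hz > fs/2 = 17 Hz, folds to fs − 18 Hz = 16 Hz.
28 Hz > fs/2 = 17 Hz, folds to fs − 28 Hz = 6 Hz.
58 Hz and 92 Hz both map to 10 Hz.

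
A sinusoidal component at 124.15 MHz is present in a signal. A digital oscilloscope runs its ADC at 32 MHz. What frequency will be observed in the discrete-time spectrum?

124.15 MHz mod fs = 28.15 MHz.
28.15 MHz > fs/2 = 16 MHz, folds to fs − 28.15 MHz = 3.85 MHz.

3.85 MHz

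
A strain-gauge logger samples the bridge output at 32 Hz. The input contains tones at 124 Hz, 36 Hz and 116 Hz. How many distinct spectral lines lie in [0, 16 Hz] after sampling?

2

fs/2 = 16 Hz.
124 Hz mod fs = 28 Hz.
28 Hz > fs/2 = 16 Hz, folds to fs − 28 Hz = 4 Hz.
36 Hz mod fs = 4 Hz.
4 Hz ≤ fs/2 = 16 Hz, appears at 4 Hz.
116 Hz mod fs = 20 Hz.
20 Hz > fs/2 = 16 Hz, folds to fs − 20 Hz = 12 Hz.
Distinct values: {4 Hz, 12 Hz} → 2.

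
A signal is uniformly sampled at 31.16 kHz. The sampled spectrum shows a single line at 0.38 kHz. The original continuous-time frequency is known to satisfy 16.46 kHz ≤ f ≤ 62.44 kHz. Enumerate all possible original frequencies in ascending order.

30.78 kHz, 31.54 kHz, 61.94 kHz

Frequencies that alias to 0.38 kHz are k·fs ± 0.38 kHz for integer k ≥ 0.
k=0: 0.38 kHz.
k=1: 30.78 kHz, 31.54 kHz.
k=2: 61.94 kHz, 62.7 kHz.
k=3: 93.1 kHz, 93.86 kHz.
Within [16.46 kHz, 62.44 kHz]: 30.78 kHz, 31.54 kHz, 61.94 kHz.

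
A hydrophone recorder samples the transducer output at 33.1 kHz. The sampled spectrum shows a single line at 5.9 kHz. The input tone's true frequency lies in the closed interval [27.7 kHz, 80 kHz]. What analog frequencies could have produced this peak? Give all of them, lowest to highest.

Frequencies that alias to 5.9 kHz are k·fs ± 5.9 kHz for integer k ≥ 0.
k=0: 5.9 kHz.
k=1: 27.2 kHz, 39 kHz.
k=2: 60.3 kHz, 72.1 kHz.
k=3: 93.4 kHz, 105.2 kHz.
Within [27.7 kHz, 80 kHz]: 39 kHz, 60.3 kHz, 72.1 kHz.

39 kHz, 60.3 kHz, 72.1 kHz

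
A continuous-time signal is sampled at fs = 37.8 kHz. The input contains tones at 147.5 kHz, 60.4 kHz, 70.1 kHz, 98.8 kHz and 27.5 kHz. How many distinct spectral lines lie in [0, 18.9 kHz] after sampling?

5

fs/2 = 18.9 kHz.
147.5 kHz mod fs = 34.1 kHz.
34.1 kHz > fs/2 = 18.9 kHz, folds to fs − 34.1 kHz = 3.7 kHz.
60.4 kHz mod fs = 22.6 kHz.
22.6 kHz > fs/2 = 18.9 kHz, folds to fs − 22.6 kHz = 15.2 kHz.
70.1 kHz mod fs = 32.3 kHz.
32.3 kHz > fs/2 = 18.9 kHz, folds to fs − 32.3 kHz = 5.5 kHz.
98.8 kHz mod fs = 23.2 kHz.
23.2 kHz > fs/2 = 18.9 kHz, folds to fs − 23.2 kHz = 14.6 kHz.
27.5 kHz > fs/2 = 18.9 kHz, folds to fs − 27.5 kHz = 10.3 kHz.
Distinct values: {3.7 kHz, 5.5 kHz, 10.3 kHz, 14.6 kHz, 15.2 kHz} → 5.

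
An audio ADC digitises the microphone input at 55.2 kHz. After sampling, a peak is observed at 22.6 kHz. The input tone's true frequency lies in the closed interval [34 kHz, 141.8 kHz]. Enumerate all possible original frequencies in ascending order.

Frequencies that alias to 22.6 kHz are k·fs ± 22.6 kHz for integer k ≥ 0.
k=0: 22.6 kHz.
k=1: 32.6 kHz, 77.8 kHz.
k=2: 87.8 kHz, 133 kHz.
k=3: 143 kHz, 188.2 kHz.
Within [34 kHz, 141.8 kHz]: 77.8 kHz, 87.8 kHz, 133 kHz.

77.8 kHz, 87.8 kHz, 133 kHz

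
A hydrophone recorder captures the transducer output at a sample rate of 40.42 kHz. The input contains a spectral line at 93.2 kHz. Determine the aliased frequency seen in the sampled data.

93.2 kHz mod fs = 12.36 kHz.
12.36 kHz ≤ fs/2 = 20.21 kHz, appears at 12.36 kHz.

12.36 kHz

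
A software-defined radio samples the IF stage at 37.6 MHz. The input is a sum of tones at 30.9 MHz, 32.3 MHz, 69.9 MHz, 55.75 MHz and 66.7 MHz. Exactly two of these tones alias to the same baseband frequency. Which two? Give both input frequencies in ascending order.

fs/2 = 18.8 MHz.
30.9 MHz > fs/2 = 18.8 MHz, folds to fs − 30.9 MHz = 6.7 MHz.
32.3 MHz > fs/2 = 18.8 MHz, folds to fs − 32.3 MHz = 5.3 MHz.
69.9 MHz mod fs = 32.3 MHz.
32.3 MHz > fs/2 = 18.8 MHz, folds to fs − 32.3 MHz = 5.3 MHz.
55.75 MHz mod fs = 18.15 MHz.
18.15 MHz ≤ fs/2 = 18.8 MHz, appears at 18.15 MHz.
66.7 MHz mod fs = 29.1 MHz.
29.1 MHz > fs/2 = 18.8 MHz, folds to fs − 29.1 MHz = 8.5 MHz.
32.3 MHz and 69.9 MHz both map to 5.3 MHz.

32.3 MHz, 69.9 MHz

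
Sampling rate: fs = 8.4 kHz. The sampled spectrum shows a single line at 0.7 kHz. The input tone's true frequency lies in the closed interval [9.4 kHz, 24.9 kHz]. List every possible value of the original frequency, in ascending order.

16.1 kHz, 17.5 kHz, 24.5 kHz

Frequencies that alias to 0.7 kHz are k·fs ± 0.7 kHz for integer k ≥ 0.
k=0: 0.7 kHz.
k=1: 7.7 kHz, 9.1 kHz.
k=2: 16.1 kHz, 17.5 kHz.
k=3: 24.5 kHz, 25.9 kHz.
k=4: 32.9 kHz, 34.3 kHz.
Within [9.4 kHz, 24.9 kHz]: 16.1 kHz, 17.5 kHz, 24.5 kHz.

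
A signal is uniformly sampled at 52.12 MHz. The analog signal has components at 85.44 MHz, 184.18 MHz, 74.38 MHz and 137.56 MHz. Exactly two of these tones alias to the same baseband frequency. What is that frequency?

fs/2 = 26.06 MHz.
85.44 MHz mod fs = 33.32 MHz.
33.32 MHz > fs/2 = 26.06 MHz, folds to fs − 33.32 MHz = 18.8 MHz.
184.18 MHz mod fs = 27.82 MHz.
27.82 MHz > fs/2 = 26.06 MHz, folds to fs − 27.82 MHz = 24.3 MHz.
74.38 MHz mod fs = 22.26 MHz.
22.26 MHz ≤ fs/2 = 26.06 MHz, appears at 22.26 MHz.
137.56 MHz mod fs = 33.32 MHz.
33.32 MHz > fs/2 = 26.06 MHz, folds to fs − 33.32 MHz = 18.8 MHz.
85.44 MHz and 137.56 MHz both map to 18.8 MHz.

18.8 MHz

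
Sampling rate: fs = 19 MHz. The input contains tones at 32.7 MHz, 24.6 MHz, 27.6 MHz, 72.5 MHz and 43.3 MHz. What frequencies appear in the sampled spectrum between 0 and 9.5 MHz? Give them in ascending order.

fs/2 = 9.5 MHz.
32.7 MHz mod fs = 13.7 MHz.
13.7 MHz > fs/2 = 9.5 MHz, folds to fs − 13.7 MHz = 5.3 MHz.
24.6 MHz mod fs = 5.6 MHz.
5.6 MHz ≤ fs/2 = 9.5 MHz, appears at 5.6 MHz.
27.6 MHz mod fs = 8.6 MHz.
8.6 MHz ≤ fs/2 = 9.5 MHz, appears at 8.6 MHz.
72.5 MHz mod fs = 15.5 MHz.
15.5 MHz > fs/2 = 9.5 MHz, folds to fs − 15.5 MHz = 3.5 MHz.
43.3 MHz mod fs = 5.3 MHz.
5.3 MHz ≤ fs/2 = 9.5 MHz, appears at 5.3 MHz.
Distinct values: {3.5 MHz, 5.3 MHz, 5.6 MHz, 8.6 MHz}.

3.5 MHz, 5.3 MHz, 5.6 MHz, 8.6 MHz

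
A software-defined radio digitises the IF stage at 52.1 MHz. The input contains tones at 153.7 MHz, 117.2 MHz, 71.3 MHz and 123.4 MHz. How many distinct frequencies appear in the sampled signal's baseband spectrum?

3

fs/2 = 26.05 MHz.
153.7 MHz mod fs = 49.5 MHz.
49.5 MHz > fs/2 = 26.05 MHz, folds to fs − 49.5 MHz = 2.6 MHz.
117.2 MHz mod fs = 13 MHz.
13 MHz ≤ fs/2 = 26.05 MHz, appears at 13 MHz.
71.3 MHz mod fs = 19.2 MHz.
19.2 MHz ≤ fs/2 = 26.05 MHz, appears at 19.2 MHz.
123.4 MHz mod fs = 19.2 MHz.
19.2 MHz ≤ fs/2 = 26.05 MHz, appears at 19.2 MHz.
Distinct values: {2.6 MHz, 13 MHz, 19.2 MHz} → 3.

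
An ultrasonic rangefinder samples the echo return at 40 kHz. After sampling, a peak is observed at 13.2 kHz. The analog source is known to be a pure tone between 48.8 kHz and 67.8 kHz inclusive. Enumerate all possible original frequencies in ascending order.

Frequencies that alias to 13.2 kHz are k·fs ± 13.2 kHz for integer k ≥ 0.
k=0: 13.2 kHz.
k=1: 26.8 kHz, 53.2 kHz.
k=2: 66.8 kHz, 93.2 kHz.
k=3: 106.8 kHz, 133.2 kHz.
Within [48.8 kHz, 67.8 kHz]: 53.2 kHz, 66.8 kHz.

53.2 kHz, 66.8 kHz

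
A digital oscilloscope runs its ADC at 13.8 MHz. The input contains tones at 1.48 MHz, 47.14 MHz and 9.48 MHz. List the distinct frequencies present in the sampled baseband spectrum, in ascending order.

fs/2 = 6.9 MHz.
1.48 MHz ≤ fs/2 = 6.9 MHz, passes unchanged.
47.14 MHz mod fs = 5.74 MHz.
5.74 MHz ≤ fs/2 = 6.9 MHz, appears at 5.74 MHz.
9.48 MHz > fs/2 = 6.9 MHz, folds to fs − 9.48 MHz = 4.32 MHz.
Distinct values: {1.48 MHz, 4.32 MHz, 5.74 MHz}.

1.48 MHz, 4.32 MHz, 5.74 MHz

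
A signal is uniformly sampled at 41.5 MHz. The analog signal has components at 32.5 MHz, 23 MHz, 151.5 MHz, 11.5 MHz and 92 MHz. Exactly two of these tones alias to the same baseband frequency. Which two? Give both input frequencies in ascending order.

32.5 MHz, 92 MHz

fs/2 = 20.75 MHz.
32.5 MHz > fs/2 = 20.75 MHz, folds to fs − 32.5 MHz = 9 MHz.
23 MHz > fs/2 = 20.75 MHz, folds to fs − 23 MHz = 18.5 MHz.
151.5 MHz mod fs = 27 MHz.
27 MHz > fs/2 = 20.75 MHz, folds to fs − 27 MHz = 14.5 MHz.
11.5 MHz ≤ fs/2 = 20.75 MHz, passes unchanged.
92 MHz mod fs = 9 MHz.
9 MHz ≤ fs/2 = 20.75 MHz, appears at 9 MHz.
32.5 MHz and 92 MHz both map to 9 MHz.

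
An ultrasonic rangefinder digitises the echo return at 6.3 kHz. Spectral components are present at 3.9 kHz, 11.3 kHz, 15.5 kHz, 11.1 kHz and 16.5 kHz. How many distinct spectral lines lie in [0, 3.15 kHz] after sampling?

4

fs/2 = 3.15 kHz.
3.9 kHz > fs/2 = 3.15 kHz, folds to fs − 3.9 kHz = 2.4 kHz.
11.3 kHz mod fs = 5 kHz.
5 kHz > fs/2 = 3.15 kHz, folds to fs − 5 kHz = 1.3 kHz.
15.5 kHz mod fs = 2.9 kHz.
2.9 kHz ≤ fs/2 = 3.15 kHz, appears at 2.9 kHz.
11.1 kHz mod fs = 4.8 kHz.
4.8 kHz > fs/2 = 3.15 kHz, folds to fs − 4.8 kHz = 1.5 kHz.
16.5 kHz mod fs = 3.9 kHz.
3.9 kHz > fs/2 = 3.15 kHz, folds to fs − 3.9 kHz = 2.4 kHz.
Distinct values: {1.3 kHz, 1.5 kHz, 2.4 kHz, 2.9 kHz} → 4.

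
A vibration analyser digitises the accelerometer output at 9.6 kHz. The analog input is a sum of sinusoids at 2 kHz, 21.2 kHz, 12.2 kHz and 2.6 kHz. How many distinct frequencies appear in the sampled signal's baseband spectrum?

fs/2 = 4.8 kHz.
2 kHz ≤ fs/2 = 4.8 kHz, passes unchanged.
21.2 kHz mod fs = 2 kHz.
2 kHz ≤ fs/2 = 4.8 kHz, appears at 2 kHz.
12.2 kHz mod fs = 2.6 kHz.
2.6 kHz ≤ fs/2 = 4.8 kHz, appears at 2.6 kHz.
2.6 kHz ≤ fs/2 = 4.8 kHz, passes unchanged.
Distinct values: {2 kHz, 2.6 kHz} → 2.

2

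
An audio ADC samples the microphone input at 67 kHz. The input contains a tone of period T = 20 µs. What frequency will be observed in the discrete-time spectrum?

T = 20 µs → f = 1/T = 50 kHz.
50 kHz > fs/2 = 33.5 kHz, folds to fs − 50 kHz = 17 kHz.

17 kHz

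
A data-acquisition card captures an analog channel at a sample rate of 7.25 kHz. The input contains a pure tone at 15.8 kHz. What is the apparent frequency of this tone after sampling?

15.8 kHz mod fs = 1.3 kHz.
1.3 kHz ≤ fs/2 = 3.625 kHz, appears at 1.3 kHz.

1.3 kHz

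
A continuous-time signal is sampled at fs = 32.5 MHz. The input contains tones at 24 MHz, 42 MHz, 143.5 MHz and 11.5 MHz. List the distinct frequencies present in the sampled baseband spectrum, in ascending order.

fs/2 = 16.25 MHz.
24 MHz > fs/2 = 16.25 MHz, folds to fs − 24 MHz = 8.5 MHz.
42 MHz mod fs = 9.5 MHz.
9.5 MHz ≤ fs/2 = 16.25 MHz, appears at 9.5 MHz.
143.5 MHz mod fs = 13.5 MHz.
13.5 MHz ≤ fs/2 = 16.25 MHz, appears at 13.5 MHz.
11.5 MHz ≤ fs/2 = 16.25 MHz, passes unchanged.
Distinct values: {8.5 MHz, 9.5 MHz, 11.5 MHz, 13.5 MHz}.

8.5 MHz, 9.5 MHz, 11.5 MHz, 13.5 MHz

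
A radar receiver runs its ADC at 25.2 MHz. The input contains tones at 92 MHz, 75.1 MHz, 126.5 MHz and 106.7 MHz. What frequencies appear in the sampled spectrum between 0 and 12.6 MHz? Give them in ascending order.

0.5 MHz, 5.9 MHz, 8.8 MHz

fs/2 = 12.6 MHz.
92 MHz mod fs = 16.4 MHz.
16.4 MHz > fs/2 = 12.6 MHz, folds to fs − 16.4 MHz = 8.8 MHz.
75.1 MHz mod fs = 24.7 MHz.
24.7 MHz > fs/2 = 12.6 MHz, folds to fs − 24.7 MHz = 0.5 MHz.
126.5 MHz mod fs = 0.5 MHz.
0.5 MHz ≤ fs/2 = 12.6 MHz, appears at 0.5 MHz.
106.7 MHz mod fs = 5.9 MHz.
5.9 MHz ≤ fs/2 = 12.6 MHz, appears at 5.9 MHz.
Distinct values: {0.5 MHz, 5.9 MHz, 8.8 MHz}.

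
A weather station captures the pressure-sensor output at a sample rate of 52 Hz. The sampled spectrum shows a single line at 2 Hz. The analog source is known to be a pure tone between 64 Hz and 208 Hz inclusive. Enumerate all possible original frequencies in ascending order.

Frequencies that alias to 2 Hz are k·fs ± 2 Hz for integer k ≥ 0.
k=0: 2 Hz.
k=1: 50 Hz, 54 Hz.
k=2: 102 Hz, 106 Hz.
k=3: 154 Hz, 158 Hz.
k=4: 206 Hz, 210 Hz.
k=5: 258 Hz, 262 Hz.
Within [64 Hz, 208 Hz]: 102 Hz, 106 Hz, 154 Hz, 158 Hz, 206 Hz.

102 Hz, 106 Hz, 154 Hz, 158 Hz, 206 Hz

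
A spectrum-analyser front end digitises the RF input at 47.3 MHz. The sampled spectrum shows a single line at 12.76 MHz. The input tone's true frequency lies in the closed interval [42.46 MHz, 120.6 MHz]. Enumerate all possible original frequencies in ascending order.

Frequencies that alias to 12.76 MHz are k·fs ± 12.76 MHz for integer k ≥ 0.
k=0: 12.76 MHz.
k=1: 34.54 MHz, 60.06 MHz.
k=2: 81.84 MHz, 107.36 MHz.
k=3: 129.14 MHz, 154.66 MHz.
Within [42.46 MHz, 120.6 MHz]: 60.06 MHz, 81.84 MHz, 107.36 MHz.

60.06 MHz, 81.84 MHz, 107.36 MHz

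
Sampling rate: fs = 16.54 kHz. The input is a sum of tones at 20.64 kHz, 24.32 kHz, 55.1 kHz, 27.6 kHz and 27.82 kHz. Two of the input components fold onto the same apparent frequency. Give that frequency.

fs/2 = 8.27 kHz.
20.64 kHz mod fs = 4.1 kHz.
4.1 kHz ≤ fs/2 = 8.27 kHz, appears at 4.1 kHz.
24.32 kHz mod fs = 7.78 kHz.
7.78 kHz ≤ fs/2 = 8.27 kHz, appears at 7.78 kHz.
55.1 kHz mod fs = 5.48 kHz.
5.48 kHz ≤ fs/2 = 8.27 kHz, appears at 5.48 kHz.
27.6 kHz mod fs = 11.06 kHz.
11.06 kHz > fs/2 = 8.27 kHz, folds to fs − 11.06 kHz = 5.48 kHz.
27.82 kHz mod fs = 11.28 kHz.
11.28 kHz > fs/2 = 8.27 kHz, folds to fs − 11.28 kHz = 5.26 kHz.
27.6 kHz and 55.1 kHz both map to 5.48 kHz.

5.48 kHz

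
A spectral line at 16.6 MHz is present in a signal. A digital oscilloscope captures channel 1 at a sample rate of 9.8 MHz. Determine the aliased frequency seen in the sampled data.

16.6 MHz mod fs = 6.8 MHz.
6.8 MHz > fs/2 = 4.9 MHz, folds to fs − 6.8 MHz = 3 MHz.

3 MHz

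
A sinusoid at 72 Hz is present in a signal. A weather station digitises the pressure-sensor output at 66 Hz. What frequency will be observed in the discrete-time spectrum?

72 Hz mod fs = 6 Hz.
6 Hz ≤ fs/2 = 33 Hz, appears at 6 Hz.

6 Hz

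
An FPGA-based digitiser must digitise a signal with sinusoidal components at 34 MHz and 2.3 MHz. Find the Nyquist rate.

68 MHz

Highest-frequency component: 34 MHz.
Nyquist rate = 2 × 34 MHz = 68 MHz.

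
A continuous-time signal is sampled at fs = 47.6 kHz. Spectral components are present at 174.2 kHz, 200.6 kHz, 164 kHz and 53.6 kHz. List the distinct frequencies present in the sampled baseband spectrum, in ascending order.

fs/2 = 23.8 kHz.
174.2 kHz mod fs = 31.4 kHz.
31.4 kHz > fs/2 = 23.8 kHz, folds to fs − 31.4 kHz = 16.2 kHz.
200.6 kHz mod fs = 10.2 kHz.
10.2 kHz ≤ fs/2 = 23.8 kHz, appears at 10.2 kHz.
164 kHz mod fs = 21.2 kHz.
21.2 kHz ≤ fs/2 = 23.8 kHz, appears at 21.2 kHz.
53.6 kHz mod fs = 6 kHz.
6 kHz ≤ fs/2 = 23.8 kHz, appears at 6 kHz.
Distinct values: {6 kHz, 10.2 kHz, 16.2 kHz, 21.2 kHz}.

6 kHz, 10.2 kHz, 16.2 kHz, 21.2 kHz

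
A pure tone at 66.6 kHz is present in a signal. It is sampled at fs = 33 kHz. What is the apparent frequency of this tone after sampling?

0.6 kHz

66.6 kHz mod fs = 0.6 kHz.
0.6 kHz ≤ fs/2 = 16.5 kHz, appears at 0.6 kHz.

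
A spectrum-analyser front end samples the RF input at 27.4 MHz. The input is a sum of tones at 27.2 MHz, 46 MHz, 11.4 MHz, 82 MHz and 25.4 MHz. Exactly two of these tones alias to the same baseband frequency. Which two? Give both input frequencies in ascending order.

27.2 MHz, 82 MHz

fs/2 = 13.7 MHz.
27.2 MHz > fs/2 = 13.7 MHz, folds to fs − 27.2 MHz = 0.2 MHz.
46 MHz mod fs = 18.6 MHz.
18.6 MHz > fs/2 = 13.7 MHz, folds to fs − 18.6 MHz = 8.8 MHz.
11.4 MHz ≤ fs/2 = 13.7 MHz, passes unchanged.
82 MHz mod fs = 27.2 MHz.
27.2 MHz > fs/2 = 13.7 MHz, folds to fs − 27.2 MHz = 0.2 MHz.
25.4 MHz > fs/2 = 13.7 MHz, folds to fs − 25.4 MHz = 2 MHz.
27.2 MHz and 82 MHz both map to 0.2 MHz.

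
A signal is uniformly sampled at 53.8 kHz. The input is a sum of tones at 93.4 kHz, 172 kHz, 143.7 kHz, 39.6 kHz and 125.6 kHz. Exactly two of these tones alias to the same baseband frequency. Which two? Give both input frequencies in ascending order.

39.6 kHz, 93.4 kHz

fs/2 = 26.9 kHz.
93.4 kHz mod fs = 39.6 kHz.
39.6 kHz > fs/2 = 26.9 kHz, folds to fs − 39.6 kHz = 14.2 kHz.
172 kHz mod fs = 10.6 kHz.
10.6 kHz ≤ fs/2 = 26.9 kHz, appears at 10.6 kHz.
143.7 kHz mod fs = 36.1 kHz.
36.1 kHz > fs/2 = 26.9 kHz, folds to fs − 36.1 kHz = 17.7 kHz.
39.6 kHz > fs/2 = 26.9 kHz, folds to fs − 39.6 kHz = 14.2 kHz.
125.6 kHz mod fs = 18 kHz.
18 kHz ≤ fs/2 = 26.9 kHz, appears at 18 kHz.
39.6 kHz and 93.4 kHz both map to 14.2 kHz.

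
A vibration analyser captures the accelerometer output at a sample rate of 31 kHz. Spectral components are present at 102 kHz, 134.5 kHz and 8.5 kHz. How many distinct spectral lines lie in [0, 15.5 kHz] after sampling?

fs/2 = 15.5 kHz.
102 kHz mod fs = 9 kHz.
9 kHz ≤ fs/2 = 15.5 kHz, appears at 9 kHz.
134.5 kHz mod fs = 10.5 kHz.
10.5 kHz ≤ fs/2 = 15.5 kHz, appears at 10.5 kHz.
8.5 kHz ≤ fs/2 = 15.5 kHz, passes unchanged.
Distinct values: {8.5 kHz, 9 kHz, 10.5 kHz} → 3.

3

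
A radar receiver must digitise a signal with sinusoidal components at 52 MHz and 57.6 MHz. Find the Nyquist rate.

Highest-frequency component: 57.6 MHz.
Nyquist rate = 2 × 57.6 MHz = 115.2 MHz.

115.2 MHz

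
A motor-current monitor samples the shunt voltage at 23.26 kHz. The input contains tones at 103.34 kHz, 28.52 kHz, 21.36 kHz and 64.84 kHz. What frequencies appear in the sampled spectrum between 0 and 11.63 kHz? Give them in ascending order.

1.9 kHz, 4.94 kHz, 5.26 kHz, 10.3 kHz

fs/2 = 11.63 kHz.
103.34 kHz mod fs = 10.3 kHz.
10.3 kHz ≤ fs/2 = 11.63 kHz, appears at 10.3 kHz.
28.52 kHz mod fs = 5.26 kHz.
5.26 kHz ≤ fs/2 = 11.63 kHz, appears at 5.26 kHz.
21.36 kHz > fs/2 = 11.63 kHz, folds to fs − 21.36 kHz = 1.9 kHz.
64.84 kHz mod fs = 18.32 kHz.
18.32 kHz > fs/2 = 11.63 kHz, folds to fs − 18.32 kHz = 4.94 kHz.
Distinct values: {1.9 kHz, 4.94 kHz, 5.26 kHz, 10.3 kHz}.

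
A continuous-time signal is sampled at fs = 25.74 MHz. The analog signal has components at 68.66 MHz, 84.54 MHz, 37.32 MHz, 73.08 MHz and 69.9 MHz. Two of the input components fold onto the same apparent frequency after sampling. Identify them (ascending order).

fs/2 = 12.87 MHz.
68.66 MHz mod fs = 17.18 MHz.
17.18 MHz > fs/2 = 12.87 MHz, folds to fs − 17.18 MHz = 8.56 MHz.
84.54 MHz mod fs = 7.32 MHz.
7.32 MHz ≤ fs/2 = 12.87 MHz, appears at 7.32 MHz.
37.32 MHz mod fs = 11.58 MHz.
11.58 MHz ≤ fs/2 = 12.87 MHz, appears at 11.58 MHz.
73.08 MHz mod fs = 21.6 MHz.
21.6 MHz > fs/2 = 12.87 MHz, folds to fs − 21.6 MHz = 4.14 MHz.
69.9 MHz mod fs = 18.42 MHz.
18.42 MHz > fs/2 = 12.87 MHz, folds to fs − 18.42 MHz = 7.32 MHz.
69.9 MHz and 84.54 MHz both map to 7.32 MHz.

69.9 MHz, 84.54 MHz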